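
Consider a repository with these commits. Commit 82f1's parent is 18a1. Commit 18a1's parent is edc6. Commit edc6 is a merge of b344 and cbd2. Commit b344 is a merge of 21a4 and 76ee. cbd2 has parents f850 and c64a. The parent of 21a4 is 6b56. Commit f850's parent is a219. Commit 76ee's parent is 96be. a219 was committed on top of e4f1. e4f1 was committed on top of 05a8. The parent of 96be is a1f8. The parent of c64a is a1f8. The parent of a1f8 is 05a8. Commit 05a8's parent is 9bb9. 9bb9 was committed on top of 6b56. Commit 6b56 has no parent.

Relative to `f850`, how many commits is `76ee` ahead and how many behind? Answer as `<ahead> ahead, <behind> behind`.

3 ahead, 3 behind

Reachable from 76ee: {05a8, 6b56, 76ee, 96be, 9bb9, a1f8}.
Reachable from f850: {05a8, 6b56, 9bb9, a219, e4f1, f850}.
Only in 76ee's history (ahead): {76ee, 96be, a1f8} — 3.
Only in f850's history (behind): {a219, e4f1, f850} — 3.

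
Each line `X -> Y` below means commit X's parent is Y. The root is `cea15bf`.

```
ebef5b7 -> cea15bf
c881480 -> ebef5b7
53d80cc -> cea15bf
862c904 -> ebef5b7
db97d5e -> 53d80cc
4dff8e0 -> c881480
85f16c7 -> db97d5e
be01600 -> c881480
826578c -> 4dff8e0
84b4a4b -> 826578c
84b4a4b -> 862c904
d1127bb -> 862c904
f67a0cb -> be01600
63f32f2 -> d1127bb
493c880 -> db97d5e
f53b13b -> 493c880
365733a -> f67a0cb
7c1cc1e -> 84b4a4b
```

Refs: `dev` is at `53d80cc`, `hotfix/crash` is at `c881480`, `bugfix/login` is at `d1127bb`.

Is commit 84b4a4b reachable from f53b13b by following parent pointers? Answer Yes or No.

Ancestors of f53b13b: {493c880, 53d80cc, cea15bf, db97d5e, f53b13b}.
84b4a4b is not in that set, so it is not an ancestor of f53b13b.

No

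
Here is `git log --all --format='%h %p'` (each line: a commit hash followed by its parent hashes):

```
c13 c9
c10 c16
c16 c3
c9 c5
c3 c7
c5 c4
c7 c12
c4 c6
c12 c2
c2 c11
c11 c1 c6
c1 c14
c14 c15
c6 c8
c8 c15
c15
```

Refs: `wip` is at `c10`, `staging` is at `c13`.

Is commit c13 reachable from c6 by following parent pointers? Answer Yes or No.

Ancestors of c6: {c15, c6, c8}.
c13 is not in that set, so it is not an ancestor of c6.

No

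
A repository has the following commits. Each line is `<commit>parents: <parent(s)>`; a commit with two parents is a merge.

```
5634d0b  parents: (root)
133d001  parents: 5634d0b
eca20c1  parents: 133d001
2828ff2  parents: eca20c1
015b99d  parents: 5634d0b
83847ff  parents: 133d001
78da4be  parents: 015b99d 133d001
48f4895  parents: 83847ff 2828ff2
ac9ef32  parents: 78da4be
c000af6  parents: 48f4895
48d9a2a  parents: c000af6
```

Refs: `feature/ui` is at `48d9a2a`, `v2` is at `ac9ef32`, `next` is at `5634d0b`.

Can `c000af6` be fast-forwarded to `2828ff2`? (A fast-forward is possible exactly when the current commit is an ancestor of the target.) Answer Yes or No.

No

A fast-forward from c000af6 to 2828ff2 is possible iff c000af6 is an ancestor of 2828ff2.
Ancestors of 2828ff2: {133d001, 2828ff2, 5634d0b, eca20c1}.
c000af6 is not among them, so fast-forward is not possible.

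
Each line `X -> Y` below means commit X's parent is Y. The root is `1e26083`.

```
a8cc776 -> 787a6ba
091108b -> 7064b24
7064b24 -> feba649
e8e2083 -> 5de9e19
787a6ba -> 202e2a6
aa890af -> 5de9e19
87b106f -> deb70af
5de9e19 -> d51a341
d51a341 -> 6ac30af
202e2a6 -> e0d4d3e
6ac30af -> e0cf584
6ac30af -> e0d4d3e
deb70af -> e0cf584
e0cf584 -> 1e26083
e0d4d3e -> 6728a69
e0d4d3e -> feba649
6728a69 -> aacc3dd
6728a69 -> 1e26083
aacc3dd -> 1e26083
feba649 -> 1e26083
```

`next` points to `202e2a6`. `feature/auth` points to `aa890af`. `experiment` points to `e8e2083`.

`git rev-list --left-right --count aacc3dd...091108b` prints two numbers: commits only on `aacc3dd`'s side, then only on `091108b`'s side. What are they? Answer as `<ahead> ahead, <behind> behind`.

1 ahead, 3 behind

Reachable from aacc3dd: {1e26083, aacc3dd}.
Reachable from 091108b: {091108b, 1e26083, 7064b24, feba649}.
Only in aacc3dd's history (ahead): {aacc3dd} — 1.
Only in 091108b's history (behind): {091108b, 7064b24, feba649} — 3.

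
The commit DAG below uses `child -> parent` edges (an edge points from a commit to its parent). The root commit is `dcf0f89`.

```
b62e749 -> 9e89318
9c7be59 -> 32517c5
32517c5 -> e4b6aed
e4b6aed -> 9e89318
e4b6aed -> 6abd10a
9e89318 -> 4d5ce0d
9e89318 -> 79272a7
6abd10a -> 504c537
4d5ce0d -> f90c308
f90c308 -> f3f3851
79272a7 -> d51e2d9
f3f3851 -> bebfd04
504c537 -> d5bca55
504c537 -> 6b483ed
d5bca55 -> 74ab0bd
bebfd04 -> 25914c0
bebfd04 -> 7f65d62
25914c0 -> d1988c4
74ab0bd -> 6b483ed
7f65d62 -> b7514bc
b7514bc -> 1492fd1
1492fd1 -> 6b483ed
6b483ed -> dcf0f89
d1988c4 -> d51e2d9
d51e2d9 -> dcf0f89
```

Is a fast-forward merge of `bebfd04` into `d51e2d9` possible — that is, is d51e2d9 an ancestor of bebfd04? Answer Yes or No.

Yes

A fast-forward from d51e2d9 to bebfd04 is possible iff d51e2d9 is an ancestor of bebfd04.
Ancestors of bebfd04: {1492fd1, 25914c0, 6b483ed, 7f65d62, b7514bc, bebfd04, d1988c4, d51e2d9, dcf0f89}.
d51e2d9 is among them, so fast-forward is possible.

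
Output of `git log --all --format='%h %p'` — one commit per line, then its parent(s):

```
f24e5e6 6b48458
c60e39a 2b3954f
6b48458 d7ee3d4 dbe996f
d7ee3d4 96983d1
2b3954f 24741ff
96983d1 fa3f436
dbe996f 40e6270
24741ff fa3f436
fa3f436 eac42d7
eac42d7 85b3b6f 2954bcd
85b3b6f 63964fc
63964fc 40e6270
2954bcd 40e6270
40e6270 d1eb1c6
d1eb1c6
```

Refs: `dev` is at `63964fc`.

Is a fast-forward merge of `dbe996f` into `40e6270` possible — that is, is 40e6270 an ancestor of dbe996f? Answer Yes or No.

A fast-forward from 40e6270 to dbe996f is possible iff 40e6270 is an ancestor of dbe996f.
Ancestors of dbe996f: {40e6270, d1eb1c6, dbe996f}.
40e6270 is among them, so fast-forward is possible.

Yes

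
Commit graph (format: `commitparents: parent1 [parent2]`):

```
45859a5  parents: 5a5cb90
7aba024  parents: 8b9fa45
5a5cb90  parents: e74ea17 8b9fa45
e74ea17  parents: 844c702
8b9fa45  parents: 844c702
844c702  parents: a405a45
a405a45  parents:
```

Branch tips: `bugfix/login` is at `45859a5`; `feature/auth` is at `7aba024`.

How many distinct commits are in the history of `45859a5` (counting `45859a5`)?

Walking parent pointers from 45859a5: reachable set = {45859a5, 5a5cb90, 844c702, 8b9fa45, a405a45, e74ea17}.
That is 6 commits.

6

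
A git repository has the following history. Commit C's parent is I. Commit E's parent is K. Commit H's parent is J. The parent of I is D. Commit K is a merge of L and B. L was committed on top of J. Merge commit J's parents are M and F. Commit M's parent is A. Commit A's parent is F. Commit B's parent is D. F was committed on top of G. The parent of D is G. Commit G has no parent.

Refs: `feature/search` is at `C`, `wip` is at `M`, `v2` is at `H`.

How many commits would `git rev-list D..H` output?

5

Reachable from H: {A, F, G, H, J, M}.
Reachable from D: {D, G}.
In H's history but not D's: {A, F, H, J, M} — 5 commits.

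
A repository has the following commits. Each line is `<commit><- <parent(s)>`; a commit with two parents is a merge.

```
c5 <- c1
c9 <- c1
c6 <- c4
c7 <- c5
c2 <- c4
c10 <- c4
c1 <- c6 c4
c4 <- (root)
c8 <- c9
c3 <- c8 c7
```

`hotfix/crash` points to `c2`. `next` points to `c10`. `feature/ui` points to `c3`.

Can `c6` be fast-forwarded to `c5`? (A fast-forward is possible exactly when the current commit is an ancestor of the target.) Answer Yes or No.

Yes

A fast-forward from c6 to c5 is possible iff c6 is an ancestor of c5.
Ancestors of c5: {c1, c4, c5, c6}.
c6 is among them, so fast-forward is possible.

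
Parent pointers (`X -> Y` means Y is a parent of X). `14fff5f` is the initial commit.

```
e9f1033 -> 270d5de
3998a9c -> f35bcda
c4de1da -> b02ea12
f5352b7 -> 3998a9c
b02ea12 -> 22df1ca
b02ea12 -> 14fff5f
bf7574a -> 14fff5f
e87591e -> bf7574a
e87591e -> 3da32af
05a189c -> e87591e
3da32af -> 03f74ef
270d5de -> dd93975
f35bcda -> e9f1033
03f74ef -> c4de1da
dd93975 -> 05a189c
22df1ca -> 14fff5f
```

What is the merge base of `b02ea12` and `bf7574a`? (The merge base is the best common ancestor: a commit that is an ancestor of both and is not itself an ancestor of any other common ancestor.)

Ancestors of b02ea12: {14fff5f, 22df1ca, b02ea12}.
Ancestors of bf7574a: {14fff5f, bf7574a}.
Common ancestors: {14fff5f}.
The only common ancestor is 14fff5f, so it is the merge base.

14fff5f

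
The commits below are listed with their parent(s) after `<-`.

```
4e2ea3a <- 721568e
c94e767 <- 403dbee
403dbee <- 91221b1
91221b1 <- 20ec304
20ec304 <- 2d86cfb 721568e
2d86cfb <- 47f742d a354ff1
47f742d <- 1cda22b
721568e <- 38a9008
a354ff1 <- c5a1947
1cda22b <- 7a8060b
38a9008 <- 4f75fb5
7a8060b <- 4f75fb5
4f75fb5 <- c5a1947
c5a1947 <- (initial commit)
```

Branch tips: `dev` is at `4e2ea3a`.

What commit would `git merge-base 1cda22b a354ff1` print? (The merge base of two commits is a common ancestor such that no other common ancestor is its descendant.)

Ancestors of 1cda22b: {1cda22b, 4f75fb5, 7a8060b, c5a1947}.
Ancestors of a354ff1: {a354ff1, c5a1947}.
Common ancestors: {c5a1947}.
The only common ancestor is c5a1947, so it is the merge base.

c5a1947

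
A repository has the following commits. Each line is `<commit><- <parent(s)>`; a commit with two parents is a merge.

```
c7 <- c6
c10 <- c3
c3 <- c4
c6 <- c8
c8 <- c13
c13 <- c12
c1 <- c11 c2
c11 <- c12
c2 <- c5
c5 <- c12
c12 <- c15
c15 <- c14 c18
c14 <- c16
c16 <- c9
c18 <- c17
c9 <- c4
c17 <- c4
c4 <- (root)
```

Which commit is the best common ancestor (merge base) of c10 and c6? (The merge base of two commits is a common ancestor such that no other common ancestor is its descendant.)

Ancestors of c10: {c10, c3, c4}.
Ancestors of c6: {c12, c13, c14, c15, c16, c17, c18, c4, c6, c8, c9}.
Common ancestors: {c4}.
The only common ancestor is c4, so it is the merge base.

c4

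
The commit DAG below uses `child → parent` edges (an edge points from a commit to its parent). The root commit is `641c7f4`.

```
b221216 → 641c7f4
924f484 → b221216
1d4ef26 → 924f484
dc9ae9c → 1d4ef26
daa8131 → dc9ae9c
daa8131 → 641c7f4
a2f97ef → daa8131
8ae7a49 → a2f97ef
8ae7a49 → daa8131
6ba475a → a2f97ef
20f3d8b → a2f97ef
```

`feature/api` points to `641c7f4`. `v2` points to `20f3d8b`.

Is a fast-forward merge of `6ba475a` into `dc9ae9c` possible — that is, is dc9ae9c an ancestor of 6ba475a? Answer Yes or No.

Yes

A fast-forward from dc9ae9c to 6ba475a is possible iff dc9ae9c is an ancestor of 6ba475a.
Ancestors of 6ba475a: {1d4ef26, 641c7f4, 6ba475a, 924f484, a2f97ef, b221216, daa8131, dc9ae9c}.
dc9ae9c is among them, so fast-forward is possible.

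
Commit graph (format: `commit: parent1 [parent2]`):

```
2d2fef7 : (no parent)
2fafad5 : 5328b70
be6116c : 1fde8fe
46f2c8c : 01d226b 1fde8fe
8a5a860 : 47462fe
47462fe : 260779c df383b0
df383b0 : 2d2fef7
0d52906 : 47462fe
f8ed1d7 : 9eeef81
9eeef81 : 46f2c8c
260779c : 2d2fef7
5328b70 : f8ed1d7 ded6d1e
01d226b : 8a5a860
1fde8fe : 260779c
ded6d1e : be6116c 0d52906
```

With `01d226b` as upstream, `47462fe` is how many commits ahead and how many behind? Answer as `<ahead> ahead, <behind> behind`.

Reachable from 47462fe: {260779c, 2d2fef7, 47462fe, df383b0}.
Reachable from 01d226b: {01d226b, 260779c, 2d2fef7, 47462fe, 8a5a860, df383b0}.
Only in 47462fe's history (ahead): {} — 0.
Only in 01d226b's history (behind): {01d226b, 8a5a860} — 2.

0 ahead, 2 behind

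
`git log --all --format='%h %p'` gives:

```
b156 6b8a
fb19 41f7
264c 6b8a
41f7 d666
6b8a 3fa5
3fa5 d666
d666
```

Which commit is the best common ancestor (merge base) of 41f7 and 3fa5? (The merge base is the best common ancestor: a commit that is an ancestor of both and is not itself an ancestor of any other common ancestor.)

d666

Ancestors of 41f7: {41f7, d666}.
Ancestors of 3fa5: {3fa5, d666}.
Common ancestors: {d666}.
The only common ancestor is d666, so it is the merge base.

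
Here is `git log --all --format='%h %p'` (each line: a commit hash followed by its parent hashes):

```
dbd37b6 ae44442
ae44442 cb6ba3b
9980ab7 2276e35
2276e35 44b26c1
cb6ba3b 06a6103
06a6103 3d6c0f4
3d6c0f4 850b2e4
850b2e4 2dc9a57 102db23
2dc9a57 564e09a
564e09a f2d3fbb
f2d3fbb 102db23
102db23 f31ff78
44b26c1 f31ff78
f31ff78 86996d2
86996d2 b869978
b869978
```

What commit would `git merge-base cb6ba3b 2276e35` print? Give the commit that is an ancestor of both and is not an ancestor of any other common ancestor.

Ancestors of cb6ba3b: {06a6103, 102db23, 2dc9a57, 3d6c0f4, 564e09a, 850b2e4, 86996d2, b869978, cb6ba3b, f2d3fbb, f31ff78}.
Ancestors of 2276e35: {2276e35, 44b26c1, 86996d2, b869978, f31ff78}.
Common ancestors: {86996d2, b869978, f31ff78}.
Among these, f31ff78 is not an ancestor of any other common ancestor — it is the merge base.

f31ff78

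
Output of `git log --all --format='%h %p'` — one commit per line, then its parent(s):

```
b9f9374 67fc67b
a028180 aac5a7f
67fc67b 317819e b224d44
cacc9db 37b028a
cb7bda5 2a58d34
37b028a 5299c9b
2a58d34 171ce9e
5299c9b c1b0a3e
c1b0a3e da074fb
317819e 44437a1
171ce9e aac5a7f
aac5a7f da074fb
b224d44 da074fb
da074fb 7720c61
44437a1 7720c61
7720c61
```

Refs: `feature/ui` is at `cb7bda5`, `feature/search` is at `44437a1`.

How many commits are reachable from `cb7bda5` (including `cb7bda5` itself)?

Walking parent pointers from cb7bda5: reachable set = {171ce9e, 2a58d34, 7720c61, aac5a7f, cb7bda5, da074fb}.
That is 6 commits.

6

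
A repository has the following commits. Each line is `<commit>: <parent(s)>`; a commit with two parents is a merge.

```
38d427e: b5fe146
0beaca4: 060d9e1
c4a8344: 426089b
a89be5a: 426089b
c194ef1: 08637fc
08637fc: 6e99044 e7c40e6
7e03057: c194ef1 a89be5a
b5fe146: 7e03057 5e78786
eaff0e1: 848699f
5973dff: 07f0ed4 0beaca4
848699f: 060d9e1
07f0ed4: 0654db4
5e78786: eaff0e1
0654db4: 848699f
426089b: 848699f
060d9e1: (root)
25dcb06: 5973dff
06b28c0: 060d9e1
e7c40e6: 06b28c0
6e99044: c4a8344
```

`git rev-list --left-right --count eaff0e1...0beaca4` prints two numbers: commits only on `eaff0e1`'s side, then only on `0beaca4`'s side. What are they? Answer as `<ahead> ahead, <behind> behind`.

2 ahead, 1 behind

Reachable from eaff0e1: {060d9e1, 848699f, eaff0e1}.
Reachable from 0beaca4: {060d9e1, 0beaca4}.
Only in eaff0e1's history (ahead): {848699f, eaff0e1} — 2.
Only in 0beaca4's history (behind): {0beaca4} — 1.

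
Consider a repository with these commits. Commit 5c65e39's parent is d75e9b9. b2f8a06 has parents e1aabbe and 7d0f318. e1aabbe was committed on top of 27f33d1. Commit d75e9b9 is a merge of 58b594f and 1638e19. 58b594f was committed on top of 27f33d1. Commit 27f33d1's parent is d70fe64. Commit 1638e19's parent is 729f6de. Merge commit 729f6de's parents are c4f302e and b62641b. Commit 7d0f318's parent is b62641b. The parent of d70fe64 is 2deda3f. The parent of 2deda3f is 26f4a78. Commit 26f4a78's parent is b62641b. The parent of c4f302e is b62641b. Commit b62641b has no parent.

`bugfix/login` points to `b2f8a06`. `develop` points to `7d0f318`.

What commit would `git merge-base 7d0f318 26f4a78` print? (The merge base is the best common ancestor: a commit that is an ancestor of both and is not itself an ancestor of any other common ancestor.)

b62641b

Ancestors of 7d0f318: {7d0f318, b62641b}.
Ancestors of 26f4a78: {26f4a78, b62641b}.
Common ancestors: {b62641b}.
The only common ancestor is b62641b, so it is the merge base.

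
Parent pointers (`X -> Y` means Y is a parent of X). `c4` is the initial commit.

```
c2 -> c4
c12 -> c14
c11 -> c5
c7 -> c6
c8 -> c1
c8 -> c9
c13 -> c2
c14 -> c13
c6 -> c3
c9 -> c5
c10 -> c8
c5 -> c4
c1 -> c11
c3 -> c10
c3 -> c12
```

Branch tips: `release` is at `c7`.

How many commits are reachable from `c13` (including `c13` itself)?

3

Walking parent pointers from c13: reachable set = {c13, c2, c4}.
That is 3 commits.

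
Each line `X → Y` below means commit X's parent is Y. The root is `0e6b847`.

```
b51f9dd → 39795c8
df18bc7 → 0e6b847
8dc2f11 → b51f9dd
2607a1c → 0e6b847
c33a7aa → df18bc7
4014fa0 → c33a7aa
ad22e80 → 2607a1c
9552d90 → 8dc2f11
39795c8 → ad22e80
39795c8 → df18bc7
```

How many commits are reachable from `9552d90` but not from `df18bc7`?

Reachable from 9552d90: {0e6b847, 2607a1c, 39795c8, 8dc2f11, 9552d90, ad22e80, b51f9dd, df18bc7}.
Reachable from df18bc7: {0e6b847, df18bc7}.
In 9552d90's history but not df18bc7's: {2607a1c, 39795c8, 8dc2f11, 9552d90, ad22e80, b51f9dd} — 6 commits.

6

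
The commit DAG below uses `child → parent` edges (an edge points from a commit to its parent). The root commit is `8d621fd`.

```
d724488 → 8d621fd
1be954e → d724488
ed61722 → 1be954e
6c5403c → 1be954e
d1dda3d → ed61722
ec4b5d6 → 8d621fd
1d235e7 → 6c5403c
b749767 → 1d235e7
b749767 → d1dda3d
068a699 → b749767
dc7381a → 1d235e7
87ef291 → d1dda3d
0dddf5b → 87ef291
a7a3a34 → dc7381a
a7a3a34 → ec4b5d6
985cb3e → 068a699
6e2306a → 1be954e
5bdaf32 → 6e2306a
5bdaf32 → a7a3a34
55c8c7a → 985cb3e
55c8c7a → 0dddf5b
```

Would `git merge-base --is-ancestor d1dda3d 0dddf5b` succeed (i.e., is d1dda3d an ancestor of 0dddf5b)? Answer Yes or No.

Ancestors of 0dddf5b (commits reachable by following parents): {0dddf5b, 1be954e, 87ef291, 8d621fd, d1dda3d, d724488, ed61722}.
d1dda3d is in that set, so it is an ancestor of 0dddf5b.

Yes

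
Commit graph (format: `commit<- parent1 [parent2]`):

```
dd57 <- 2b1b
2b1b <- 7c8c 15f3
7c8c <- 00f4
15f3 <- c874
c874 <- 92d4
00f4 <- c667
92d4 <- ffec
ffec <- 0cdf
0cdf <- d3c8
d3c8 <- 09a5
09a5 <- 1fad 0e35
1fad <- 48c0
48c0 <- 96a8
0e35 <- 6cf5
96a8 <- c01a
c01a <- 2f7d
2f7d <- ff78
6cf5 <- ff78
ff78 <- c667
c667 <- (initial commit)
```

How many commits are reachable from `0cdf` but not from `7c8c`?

11

Reachable from 0cdf: {09a5, 0cdf, 0e35, 1fad, 2f7d, 48c0, 6cf5, 96a8, c01a, c667, d3c8, ff78}.
Reachable from 7c8c: {00f4, 7c8c, c667}.
In 0cdf's history but not 7c8c's: {09a5, 0cdf, 0e35, 1fad, 2f7d, 48c0, 6cf5, 96a8, c01a, d3c8, ff78} — 11 commits.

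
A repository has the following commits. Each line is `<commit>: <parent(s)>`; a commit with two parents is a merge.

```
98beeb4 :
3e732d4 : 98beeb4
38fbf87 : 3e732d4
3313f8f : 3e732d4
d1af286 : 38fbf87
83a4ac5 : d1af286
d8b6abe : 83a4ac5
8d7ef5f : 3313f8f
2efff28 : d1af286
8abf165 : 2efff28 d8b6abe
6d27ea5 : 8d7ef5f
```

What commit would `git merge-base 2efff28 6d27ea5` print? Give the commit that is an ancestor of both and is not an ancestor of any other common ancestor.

3e732d4

Ancestors of 2efff28: {2efff28, 38fbf87, 3e732d4, 98beeb4, d1af286}.
Ancestors of 6d27ea5: {3313f8f, 3e732d4, 6d27ea5, 8d7ef5f, 98beeb4}.
Common ancestors: {3e732d4, 98beeb4}.
Among these, 3e732d4 is not an ancestor of any other common ancestor — it is the merge base.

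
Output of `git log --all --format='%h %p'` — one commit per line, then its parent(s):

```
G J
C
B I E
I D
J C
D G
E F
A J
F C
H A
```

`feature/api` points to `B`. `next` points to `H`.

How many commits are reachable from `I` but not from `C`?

Reachable from I: {C, D, G, I, J}.
Reachable from C: {C}.
In I's history but not C's: {D, G, I, J} — 4 commits.

4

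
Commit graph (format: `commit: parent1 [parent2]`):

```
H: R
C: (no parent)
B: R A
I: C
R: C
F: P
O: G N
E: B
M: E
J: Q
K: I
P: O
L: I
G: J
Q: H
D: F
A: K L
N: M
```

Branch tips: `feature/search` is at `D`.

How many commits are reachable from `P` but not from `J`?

11

Reachable from P: {A, B, C, E, G, H, I, J, K, L, M, N, O, P, Q, R}.
Reachable from J: {C, H, J, Q, R}.
In P's history but not J's: {A, B, E, G, I, K, L, M, N, O, P} — 11 commits.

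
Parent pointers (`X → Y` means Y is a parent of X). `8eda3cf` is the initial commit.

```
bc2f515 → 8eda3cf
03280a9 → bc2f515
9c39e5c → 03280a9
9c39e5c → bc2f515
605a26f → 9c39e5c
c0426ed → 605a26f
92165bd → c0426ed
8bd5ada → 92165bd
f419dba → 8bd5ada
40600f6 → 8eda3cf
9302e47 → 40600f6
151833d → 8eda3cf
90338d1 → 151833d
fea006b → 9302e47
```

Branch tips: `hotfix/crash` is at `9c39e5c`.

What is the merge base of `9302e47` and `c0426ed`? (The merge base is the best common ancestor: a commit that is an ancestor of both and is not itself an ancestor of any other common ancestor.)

8eda3cf

Ancestors of 9302e47: {40600f6, 8eda3cf, 9302e47}.
Ancestors of c0426ed: {03280a9, 605a26f, 8eda3cf, 9c39e5c, bc2f515, c0426ed}.
Common ancestors: {8eda3cf}.
The only common ancestor is 8eda3cf, so it is the merge base.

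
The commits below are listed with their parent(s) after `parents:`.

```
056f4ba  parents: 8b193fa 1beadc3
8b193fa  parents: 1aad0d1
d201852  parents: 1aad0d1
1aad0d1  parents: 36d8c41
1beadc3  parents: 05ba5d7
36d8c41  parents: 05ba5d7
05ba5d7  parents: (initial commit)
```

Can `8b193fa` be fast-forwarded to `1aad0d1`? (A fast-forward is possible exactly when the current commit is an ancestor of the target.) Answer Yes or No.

No

A fast-forward from 8b193fa to 1aad0d1 is possible iff 8b193fa is an ancestor of 1aad0d1.
Ancestors of 1aad0d1: {05ba5d7, 1aad0d1, 36d8c41}.
8b193fa is not among them, so fast-forward is not possible.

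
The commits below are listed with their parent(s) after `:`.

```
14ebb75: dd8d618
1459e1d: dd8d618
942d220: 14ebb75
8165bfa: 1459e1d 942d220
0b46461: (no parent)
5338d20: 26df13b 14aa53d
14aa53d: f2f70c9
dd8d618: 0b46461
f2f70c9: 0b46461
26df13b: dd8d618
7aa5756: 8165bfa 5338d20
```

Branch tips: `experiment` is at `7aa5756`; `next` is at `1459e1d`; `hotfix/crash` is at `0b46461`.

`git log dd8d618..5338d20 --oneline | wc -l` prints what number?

Reachable from 5338d20: {0b46461, 14aa53d, 26df13b, 5338d20, dd8d618, f2f70c9}.
Reachable from dd8d618: {0b46461, dd8d618}.
In 5338d20's history but not dd8d618's: {14aa53d, 26df13b, 5338d20, f2f70c9} — 4 commits.

4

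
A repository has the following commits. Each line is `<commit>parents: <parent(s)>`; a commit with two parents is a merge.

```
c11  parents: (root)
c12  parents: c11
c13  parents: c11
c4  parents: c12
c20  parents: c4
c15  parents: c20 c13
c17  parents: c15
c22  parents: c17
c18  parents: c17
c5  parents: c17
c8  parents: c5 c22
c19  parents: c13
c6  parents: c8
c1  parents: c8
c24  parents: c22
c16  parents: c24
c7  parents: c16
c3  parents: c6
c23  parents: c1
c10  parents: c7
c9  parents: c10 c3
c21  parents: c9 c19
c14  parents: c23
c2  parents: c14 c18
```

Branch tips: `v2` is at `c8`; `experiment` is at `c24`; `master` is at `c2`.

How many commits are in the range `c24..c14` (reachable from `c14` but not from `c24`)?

5

Reachable from c14: {c1, c11, c12, c13, c14, c15, c17, c20, c22, c23, c4, c5, c8}.
Reachable from c24: {c11, c12, c13, c15, c17, c20, c22, c24, c4}.
In c14's history but not c24's: {c1, c14, c23, c5, c8} — 5 commits.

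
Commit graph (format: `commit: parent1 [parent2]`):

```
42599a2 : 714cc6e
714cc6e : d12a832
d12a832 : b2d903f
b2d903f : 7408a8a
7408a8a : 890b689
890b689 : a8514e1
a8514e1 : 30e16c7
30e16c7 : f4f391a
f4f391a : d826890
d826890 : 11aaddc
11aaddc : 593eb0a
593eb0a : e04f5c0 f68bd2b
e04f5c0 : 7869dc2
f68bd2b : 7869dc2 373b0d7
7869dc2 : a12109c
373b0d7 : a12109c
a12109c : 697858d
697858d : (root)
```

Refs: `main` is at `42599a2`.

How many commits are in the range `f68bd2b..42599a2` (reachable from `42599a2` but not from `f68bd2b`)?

Reachable from 42599a2: {11aaddc, 30e16c7, 373b0d7, 42599a2, 593eb0a, 697858d, 714cc6e, 7408a8a, 7869dc2, 890b689, a12109c, a8514e1, b2d903f, d12a832, d826890, e04f5c0, f4f391a, f68bd2b}.
Reachable from f68bd2b: {373b0d7, 697858d, 7869dc2, a12109c, f68bd2b}.
In 42599a2's history but not f68bd2b's: {11aaddc, 30e16c7, 42599a2, 593eb0a, 714cc6e, 7408a8a, 890b689, a8514e1, b2d903f, d12a832, d826890, e04f5c0, f4f391a} — 13 commits.

13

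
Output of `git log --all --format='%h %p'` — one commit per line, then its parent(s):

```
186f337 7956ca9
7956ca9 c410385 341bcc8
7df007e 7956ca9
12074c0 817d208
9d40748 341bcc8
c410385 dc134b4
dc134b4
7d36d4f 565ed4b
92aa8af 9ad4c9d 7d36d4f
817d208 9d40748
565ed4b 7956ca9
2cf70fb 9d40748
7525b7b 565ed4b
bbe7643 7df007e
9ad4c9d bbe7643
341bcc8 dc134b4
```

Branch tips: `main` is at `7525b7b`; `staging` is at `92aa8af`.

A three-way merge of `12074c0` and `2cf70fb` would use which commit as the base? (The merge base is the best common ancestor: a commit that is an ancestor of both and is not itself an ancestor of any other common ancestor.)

Ancestors of 12074c0: {12074c0, 341bcc8, 817d208, 9d40748, dc134b4}.
Ancestors of 2cf70fb: {2cf70fb, 341bcc8, 9d40748, dc134b4}.
Common ancestors: {341bcc8, 9d40748, dc134b4}.
Among these, 9d40748 is not an ancestor of any other common ancestor — it is the merge base.

9d40748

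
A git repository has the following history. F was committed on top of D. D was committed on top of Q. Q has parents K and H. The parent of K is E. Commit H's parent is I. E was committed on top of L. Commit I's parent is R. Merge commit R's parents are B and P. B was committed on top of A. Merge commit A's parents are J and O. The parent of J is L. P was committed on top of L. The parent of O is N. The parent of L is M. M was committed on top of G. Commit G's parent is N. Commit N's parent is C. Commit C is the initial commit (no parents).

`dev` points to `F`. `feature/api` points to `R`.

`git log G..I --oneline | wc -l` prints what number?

9

Reachable from I: {A, B, C, G, I, J, L, M, N, O, P, R}.
Reachable from G: {C, G, N}.
In I's history but not G's: {A, B, I, J, L, M, O, P, R} — 9 commits.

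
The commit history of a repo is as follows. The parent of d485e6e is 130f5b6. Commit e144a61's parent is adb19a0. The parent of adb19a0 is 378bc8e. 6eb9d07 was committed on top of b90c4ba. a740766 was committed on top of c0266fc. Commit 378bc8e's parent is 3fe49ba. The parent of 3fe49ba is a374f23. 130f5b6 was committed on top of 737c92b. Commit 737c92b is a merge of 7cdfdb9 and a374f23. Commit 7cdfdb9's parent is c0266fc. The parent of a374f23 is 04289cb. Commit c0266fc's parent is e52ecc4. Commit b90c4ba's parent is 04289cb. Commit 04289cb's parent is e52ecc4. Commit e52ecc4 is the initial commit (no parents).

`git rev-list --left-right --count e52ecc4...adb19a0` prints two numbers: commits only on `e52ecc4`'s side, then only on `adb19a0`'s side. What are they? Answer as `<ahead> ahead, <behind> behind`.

Reachable from e52ecc4: {e52ecc4}.
Reachable from adb19a0: {04289cb, 378bc8e, 3fe49ba, a374f23, adb19a0, e52ecc4}.
Only in e52ecc4's history (ahead): {} — 0.
Only in adb19a0's history (behind): {04289cb, 378bc8e, 3fe49ba, a374f23, adb19a0} — 5.

0 ahead, 5 behind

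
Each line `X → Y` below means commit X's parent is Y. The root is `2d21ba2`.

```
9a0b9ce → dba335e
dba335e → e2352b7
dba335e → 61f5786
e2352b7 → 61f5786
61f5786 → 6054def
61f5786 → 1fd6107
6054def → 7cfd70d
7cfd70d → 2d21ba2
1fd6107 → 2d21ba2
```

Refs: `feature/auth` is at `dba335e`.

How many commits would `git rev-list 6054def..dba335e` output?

Reachable from dba335e: {1fd6107, 2d21ba2, 6054def, 61f5786, 7cfd70d, dba335e, e2352b7}.
Reachable from 6054def: {2d21ba2, 6054def, 7cfd70d}.
In dba335e's history but not 6054def's: {1fd6107, 61f5786, dba335e, e2352b7} — 4 commits.

4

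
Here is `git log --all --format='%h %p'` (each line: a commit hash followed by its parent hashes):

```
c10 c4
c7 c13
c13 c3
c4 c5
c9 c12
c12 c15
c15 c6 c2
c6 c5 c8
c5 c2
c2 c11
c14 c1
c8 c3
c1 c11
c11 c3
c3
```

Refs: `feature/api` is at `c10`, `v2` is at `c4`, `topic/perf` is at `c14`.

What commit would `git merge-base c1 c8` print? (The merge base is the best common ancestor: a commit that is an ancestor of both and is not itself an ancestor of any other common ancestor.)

Ancestors of c1: {c1, c11, c3}.
Ancestors of c8: {c3, c8}.
Common ancestors: {c3}.
The only common ancestor is c3, so it is the merge base.

c3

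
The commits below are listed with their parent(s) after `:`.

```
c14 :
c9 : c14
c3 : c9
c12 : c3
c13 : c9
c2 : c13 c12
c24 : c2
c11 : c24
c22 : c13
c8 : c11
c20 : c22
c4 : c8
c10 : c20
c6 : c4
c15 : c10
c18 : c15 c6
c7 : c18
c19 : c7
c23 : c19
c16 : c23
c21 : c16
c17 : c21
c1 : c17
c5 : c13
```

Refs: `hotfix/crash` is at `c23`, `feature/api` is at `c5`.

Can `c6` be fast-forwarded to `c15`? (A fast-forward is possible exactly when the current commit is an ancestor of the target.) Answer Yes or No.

A fast-forward from c6 to c15 is possible iff c6 is an ancestor of c15.
Ancestors of c15: {c10, c13, c14, c15, c20, c22, c9}.
c6 is not among them, so fast-forward is not possible.

No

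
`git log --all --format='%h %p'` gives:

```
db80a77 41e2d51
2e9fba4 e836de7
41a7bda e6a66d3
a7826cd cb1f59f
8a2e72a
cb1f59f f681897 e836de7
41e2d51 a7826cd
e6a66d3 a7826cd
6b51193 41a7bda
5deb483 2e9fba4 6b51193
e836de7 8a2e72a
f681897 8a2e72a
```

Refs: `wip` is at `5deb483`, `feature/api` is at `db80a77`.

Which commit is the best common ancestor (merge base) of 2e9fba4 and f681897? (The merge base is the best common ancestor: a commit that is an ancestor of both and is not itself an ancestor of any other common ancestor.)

Ancestors of 2e9fba4: {2e9fba4, 8a2e72a, e836de7}.
Ancestors of f681897: {8a2e72a, f681897}.
Common ancestors: {8a2e72a}.
The only common ancestor is 8a2e72a, so it is the merge base.

8a2e72a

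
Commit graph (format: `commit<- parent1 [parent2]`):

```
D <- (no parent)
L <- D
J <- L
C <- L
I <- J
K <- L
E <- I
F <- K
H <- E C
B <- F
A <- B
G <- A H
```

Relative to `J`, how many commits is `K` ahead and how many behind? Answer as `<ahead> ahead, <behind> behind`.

1 ahead, 1 behind

Reachable from K: {D, K, L}.
Reachable from J: {D, J, L}.
Only in K's history (ahead): {K} — 1.
Only in J's history (behind): {J} — 1.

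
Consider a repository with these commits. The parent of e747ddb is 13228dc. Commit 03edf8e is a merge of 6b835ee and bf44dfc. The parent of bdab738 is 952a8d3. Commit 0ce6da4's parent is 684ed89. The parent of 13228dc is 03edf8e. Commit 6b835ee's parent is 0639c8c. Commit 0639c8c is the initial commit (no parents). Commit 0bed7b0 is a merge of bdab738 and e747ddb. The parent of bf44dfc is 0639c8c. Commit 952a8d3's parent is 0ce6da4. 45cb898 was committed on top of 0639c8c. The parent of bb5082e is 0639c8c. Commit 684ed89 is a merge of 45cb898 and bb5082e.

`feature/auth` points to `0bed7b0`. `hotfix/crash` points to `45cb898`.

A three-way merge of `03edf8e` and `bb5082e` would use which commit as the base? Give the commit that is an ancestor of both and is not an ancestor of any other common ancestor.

0639c8c

Ancestors of 03edf8e: {03edf8e, 0639c8c, 6b835ee, bf44dfc}.
Ancestors of bb5082e: {0639c8c, bb5082e}.
Common ancestors: {0639c8c}.
The only common ancestor is 0639c8c, so it is the merge base.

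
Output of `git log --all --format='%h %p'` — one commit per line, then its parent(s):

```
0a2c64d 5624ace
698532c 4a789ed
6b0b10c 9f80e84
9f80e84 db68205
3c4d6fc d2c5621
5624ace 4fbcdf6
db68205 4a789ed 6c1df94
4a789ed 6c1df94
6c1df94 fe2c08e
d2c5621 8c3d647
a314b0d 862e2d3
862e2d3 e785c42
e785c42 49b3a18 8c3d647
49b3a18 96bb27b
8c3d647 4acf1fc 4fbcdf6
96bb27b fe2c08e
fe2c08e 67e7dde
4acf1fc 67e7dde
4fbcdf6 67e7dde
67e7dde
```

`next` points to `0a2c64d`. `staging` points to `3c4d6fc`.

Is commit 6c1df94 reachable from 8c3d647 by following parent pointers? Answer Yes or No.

No

Ancestors of 8c3d647: {4acf1fc, 4fbcdf6, 67e7dde, 8c3d647}.
6c1df94 is not in that set, so it is not an ancestor of 8c3d647.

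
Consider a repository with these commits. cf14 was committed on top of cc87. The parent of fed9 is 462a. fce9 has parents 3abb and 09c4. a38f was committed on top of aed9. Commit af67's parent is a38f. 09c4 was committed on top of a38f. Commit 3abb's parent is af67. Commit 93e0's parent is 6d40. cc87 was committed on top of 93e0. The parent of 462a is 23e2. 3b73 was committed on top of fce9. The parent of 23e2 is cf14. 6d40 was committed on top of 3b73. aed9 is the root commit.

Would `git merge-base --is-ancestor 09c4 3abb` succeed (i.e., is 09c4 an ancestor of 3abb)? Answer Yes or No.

No

Ancestors of 3abb: {3abb, a38f, aed9, af67}.
09c4 is not in that set, so it is not an ancestor of 3abb.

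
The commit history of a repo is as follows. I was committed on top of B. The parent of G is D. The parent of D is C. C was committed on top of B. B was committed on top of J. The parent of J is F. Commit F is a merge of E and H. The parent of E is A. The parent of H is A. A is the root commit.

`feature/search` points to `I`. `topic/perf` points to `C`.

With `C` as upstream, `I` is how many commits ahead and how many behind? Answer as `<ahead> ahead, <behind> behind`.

Reachable from I: {A, B, E, F, H, I, J}.
Reachable from C: {A, B, C, E, F, H, J}.
Only in I's history (ahead): {I} — 1.
Only in C's history (behind): {C} — 1.

1 ahead, 1 behind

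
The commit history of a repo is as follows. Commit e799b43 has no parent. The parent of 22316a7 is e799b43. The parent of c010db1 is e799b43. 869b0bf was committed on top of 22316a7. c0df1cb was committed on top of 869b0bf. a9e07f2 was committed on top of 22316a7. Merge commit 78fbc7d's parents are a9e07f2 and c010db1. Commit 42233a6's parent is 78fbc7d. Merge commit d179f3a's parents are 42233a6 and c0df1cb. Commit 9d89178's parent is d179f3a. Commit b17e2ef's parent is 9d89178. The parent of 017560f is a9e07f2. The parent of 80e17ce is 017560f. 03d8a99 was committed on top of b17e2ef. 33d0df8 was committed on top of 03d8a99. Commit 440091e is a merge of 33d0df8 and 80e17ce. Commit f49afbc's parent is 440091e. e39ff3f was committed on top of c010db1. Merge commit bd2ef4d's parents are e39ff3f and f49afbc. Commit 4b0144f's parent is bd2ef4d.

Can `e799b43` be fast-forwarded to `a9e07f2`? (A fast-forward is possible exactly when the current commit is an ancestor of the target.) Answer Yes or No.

A fast-forward from e799b43 to a9e07f2 is possible iff e799b43 is an ancestor of a9e07f2.
Ancestors of a9e07f2: {22316a7, a9e07f2, e799b43}.
e799b43 is among them, so fast-forward is possible.

Yes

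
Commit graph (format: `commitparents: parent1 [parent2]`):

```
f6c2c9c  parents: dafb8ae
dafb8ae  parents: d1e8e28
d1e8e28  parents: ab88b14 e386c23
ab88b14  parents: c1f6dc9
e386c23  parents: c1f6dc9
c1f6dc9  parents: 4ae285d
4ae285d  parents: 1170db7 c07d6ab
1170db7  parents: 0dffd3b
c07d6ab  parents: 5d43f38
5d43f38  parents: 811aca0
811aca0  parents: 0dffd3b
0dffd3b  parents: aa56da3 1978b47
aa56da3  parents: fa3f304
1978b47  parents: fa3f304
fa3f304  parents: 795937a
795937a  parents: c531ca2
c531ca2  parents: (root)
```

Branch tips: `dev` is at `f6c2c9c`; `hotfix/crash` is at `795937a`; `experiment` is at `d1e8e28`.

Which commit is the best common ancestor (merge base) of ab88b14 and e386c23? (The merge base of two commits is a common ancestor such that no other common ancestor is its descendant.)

Ancestors of ab88b14: {0dffd3b, 1170db7, 1978b47, 4ae285d, 5d43f38, 795937a, 811aca0, aa56da3, ab88b14, c07d6ab, c1f6dc9, c531ca2, fa3f304}.
Ancestors of e386c23: {0dffd3b, 1170db7, 1978b47, 4ae285d, 5d43f38, 795937a, 811aca0, aa56da3, c07d6ab, c1f6dc9, c531ca2, e386c23, fa3f304}.
Common ancestors: {0dffd3b, 1170db7, 1978b47, 4ae285d, 5d43f38, 795937a, 811aca0, aa56da3, c07d6ab, c1f6dc9, c531ca2, fa3f304}.
Among these, c1f6dc9 is not an ancestor of any other common ancestor — it is the merge base.

c1f6dc9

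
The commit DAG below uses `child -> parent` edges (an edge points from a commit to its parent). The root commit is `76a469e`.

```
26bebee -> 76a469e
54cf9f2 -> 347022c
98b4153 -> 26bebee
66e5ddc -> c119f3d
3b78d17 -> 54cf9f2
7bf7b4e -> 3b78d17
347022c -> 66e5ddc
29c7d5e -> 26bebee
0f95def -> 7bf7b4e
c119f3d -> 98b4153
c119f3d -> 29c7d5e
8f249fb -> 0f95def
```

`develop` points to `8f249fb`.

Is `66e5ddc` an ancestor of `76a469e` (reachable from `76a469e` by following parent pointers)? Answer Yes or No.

No

Ancestors of 76a469e: {76a469e}.
66e5ddc is not in that set, so it is not an ancestor of 76a469e.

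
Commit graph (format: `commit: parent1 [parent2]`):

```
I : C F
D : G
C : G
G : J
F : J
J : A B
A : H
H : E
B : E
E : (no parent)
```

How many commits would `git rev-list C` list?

Walking parent pointers from C: reachable set = {A, B, C, E, G, H, J}.
That is 7 commits.

7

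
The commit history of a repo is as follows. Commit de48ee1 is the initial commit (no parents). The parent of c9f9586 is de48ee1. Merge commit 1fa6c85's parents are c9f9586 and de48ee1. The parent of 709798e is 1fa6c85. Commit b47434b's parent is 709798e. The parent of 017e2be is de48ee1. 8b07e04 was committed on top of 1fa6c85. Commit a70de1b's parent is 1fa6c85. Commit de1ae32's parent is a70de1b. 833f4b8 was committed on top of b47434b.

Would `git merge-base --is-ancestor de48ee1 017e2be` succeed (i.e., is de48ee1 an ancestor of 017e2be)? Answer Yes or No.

Ancestors of 017e2be (commits reachable by following parents): {017e2be, de48ee1}.
de48ee1 is in that set, so it is an ancestor of 017e2be.

Yes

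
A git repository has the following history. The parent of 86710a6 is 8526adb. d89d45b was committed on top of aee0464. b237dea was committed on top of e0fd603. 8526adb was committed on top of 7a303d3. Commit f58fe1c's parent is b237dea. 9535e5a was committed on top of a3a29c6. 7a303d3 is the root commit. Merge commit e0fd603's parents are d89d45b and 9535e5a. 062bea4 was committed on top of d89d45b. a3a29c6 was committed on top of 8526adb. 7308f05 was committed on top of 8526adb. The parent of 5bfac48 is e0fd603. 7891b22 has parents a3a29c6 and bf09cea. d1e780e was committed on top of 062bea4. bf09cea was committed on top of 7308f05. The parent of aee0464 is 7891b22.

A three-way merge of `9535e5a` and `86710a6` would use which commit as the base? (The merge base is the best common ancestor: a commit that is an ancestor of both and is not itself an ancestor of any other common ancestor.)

8526adb

Ancestors of 9535e5a: {7a303d3, 8526adb, 9535e5a, a3a29c6}.
Ancestors of 86710a6: {7a303d3, 8526adb, 86710a6}.
Common ancestors: {7a303d3, 8526adb}.
Among these, 8526adb is not an ancestor of any other common ancestor — it is the merge base.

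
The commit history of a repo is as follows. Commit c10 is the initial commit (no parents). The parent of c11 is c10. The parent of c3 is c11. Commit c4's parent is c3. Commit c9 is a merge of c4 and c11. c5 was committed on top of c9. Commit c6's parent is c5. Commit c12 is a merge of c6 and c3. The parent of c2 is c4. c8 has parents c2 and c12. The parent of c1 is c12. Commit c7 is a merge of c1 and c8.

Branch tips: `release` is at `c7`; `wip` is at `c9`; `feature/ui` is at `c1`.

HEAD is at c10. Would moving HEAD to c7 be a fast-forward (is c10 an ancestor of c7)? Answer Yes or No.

Yes

A fast-forward from c10 to c7 is possible iff c10 is an ancestor of c7.
Ancestors of c7: {c1, c10, c11, c12, c2, c3, c4, c5, c6, c7, c8, c9}.
c10 is among them, so fast-forward is possible.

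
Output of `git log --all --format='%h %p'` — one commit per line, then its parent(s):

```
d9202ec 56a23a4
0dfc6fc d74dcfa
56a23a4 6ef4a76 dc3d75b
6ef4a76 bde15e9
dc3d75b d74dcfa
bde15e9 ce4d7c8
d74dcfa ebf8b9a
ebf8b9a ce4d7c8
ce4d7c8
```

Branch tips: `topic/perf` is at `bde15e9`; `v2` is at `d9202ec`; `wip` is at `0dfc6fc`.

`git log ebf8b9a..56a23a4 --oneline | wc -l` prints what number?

5

Reachable from 56a23a4: {56a23a4, 6ef4a76, bde15e9, ce4d7c8, d74dcfa, dc3d75b, ebf8b9a}.
Reachable from ebf8b9a: {ce4d7c8, ebf8b9a}.
In 56a23a4's history but not ebf8b9a's: {56a23a4, 6ef4a76, bde15e9, d74dcfa, dc3d75b} — 5 commits.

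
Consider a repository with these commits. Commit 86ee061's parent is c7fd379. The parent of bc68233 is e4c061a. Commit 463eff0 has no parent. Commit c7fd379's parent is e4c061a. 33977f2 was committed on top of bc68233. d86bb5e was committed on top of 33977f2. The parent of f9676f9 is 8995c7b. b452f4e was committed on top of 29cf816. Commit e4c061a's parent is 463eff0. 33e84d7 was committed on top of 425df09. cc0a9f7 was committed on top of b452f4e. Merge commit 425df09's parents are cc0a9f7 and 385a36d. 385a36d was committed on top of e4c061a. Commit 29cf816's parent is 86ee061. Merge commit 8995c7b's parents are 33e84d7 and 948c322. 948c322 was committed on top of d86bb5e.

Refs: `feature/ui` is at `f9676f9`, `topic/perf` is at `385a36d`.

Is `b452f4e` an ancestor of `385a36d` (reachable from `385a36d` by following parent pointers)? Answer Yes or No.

No

Ancestors of 385a36d: {385a36d, 463eff0, e4c061a}.
b452f4e is not in that set, so it is not an ancestor of 385a36d.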